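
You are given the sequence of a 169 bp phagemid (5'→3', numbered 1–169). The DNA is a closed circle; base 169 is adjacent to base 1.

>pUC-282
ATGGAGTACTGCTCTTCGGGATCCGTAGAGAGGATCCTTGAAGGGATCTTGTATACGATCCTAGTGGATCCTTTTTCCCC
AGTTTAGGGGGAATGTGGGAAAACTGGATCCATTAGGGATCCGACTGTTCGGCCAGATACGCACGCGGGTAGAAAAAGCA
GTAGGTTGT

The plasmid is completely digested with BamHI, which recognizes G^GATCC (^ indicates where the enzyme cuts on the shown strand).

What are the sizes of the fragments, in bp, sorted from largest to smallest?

71, 40, 34, 13, 11 bp

BamHI sites (GGATCC) start at positions 19, 32, 66, 106, 117.
BamHI cuts after the first base of each site, so after positions 19, 32, 66, 106, 117.
Circular molecule, 5 cuts → 5 fragments:
  20–32 → 13 bp
  33–66 → 34 bp
  67–106 → 40 bp
  107–117 → 11 bp
  118–169 then 1–19 → 52 + 19 = 71 bp
Sorted largest to smallest: 71, 40, 34, 13, 11 bp.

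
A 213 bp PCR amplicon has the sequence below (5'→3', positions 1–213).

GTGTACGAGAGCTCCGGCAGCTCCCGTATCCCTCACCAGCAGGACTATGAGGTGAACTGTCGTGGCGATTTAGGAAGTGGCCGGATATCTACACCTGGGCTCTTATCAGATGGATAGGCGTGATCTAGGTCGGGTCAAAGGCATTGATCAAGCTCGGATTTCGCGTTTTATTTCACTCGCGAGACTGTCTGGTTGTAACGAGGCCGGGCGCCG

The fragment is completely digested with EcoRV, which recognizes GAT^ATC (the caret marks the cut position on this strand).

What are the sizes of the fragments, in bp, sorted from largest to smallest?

127, 86 bp

The EcoRV site (GATATC) starts at position 84.
EcoRV cuts after base 3 of each site, so after position 86.
Linear molecule, 1 cut → 2 fragments:
  1–86 → 86 bp
  87–213 → 127 bp
Sorted largest to smallest: 127, 86 bp.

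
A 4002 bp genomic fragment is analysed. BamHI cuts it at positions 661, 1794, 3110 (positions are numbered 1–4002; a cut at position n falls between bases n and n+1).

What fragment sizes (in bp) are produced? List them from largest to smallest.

Linear molecule, 3 cuts → 4 fragments:
  661 − 0 = 661 bp
  1794 − 661 = 1133 bp
  3110 − 1794 = 1316 bp
  4002 − 3110 = 892 bp
Sorted largest to smallest: 1316, 1133, 892, 661 bp.

1316, 1133, 892, 661 bp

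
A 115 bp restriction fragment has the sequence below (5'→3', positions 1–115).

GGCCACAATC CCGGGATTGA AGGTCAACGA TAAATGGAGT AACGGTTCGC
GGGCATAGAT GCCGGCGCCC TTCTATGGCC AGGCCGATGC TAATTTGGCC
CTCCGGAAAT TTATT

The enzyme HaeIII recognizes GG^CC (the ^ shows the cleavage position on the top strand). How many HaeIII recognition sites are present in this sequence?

GGCC occurs starting at positions 1, 77, 82, 97.
HaeIII cuts at 4 sites.

4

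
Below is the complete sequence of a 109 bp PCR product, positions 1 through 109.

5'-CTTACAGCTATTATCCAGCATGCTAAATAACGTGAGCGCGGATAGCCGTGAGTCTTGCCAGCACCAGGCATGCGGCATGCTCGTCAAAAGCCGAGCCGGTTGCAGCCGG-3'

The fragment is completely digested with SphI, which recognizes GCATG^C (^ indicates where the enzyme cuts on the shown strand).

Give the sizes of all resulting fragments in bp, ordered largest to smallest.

SphI sites (GCATGC) start at positions 18, 68, 75.
SphI cuts after base 5 of each site (before the last base), so after positions 22, 72, 79.
Linear molecule, 3 cuts → 4 fragments:
  1–22 → 22 bp
  23–72 → 50 bp
  73–79 → 7 bp
  80–109 → 30 bp
Sorted largest to smallest: 50, 30, 22, 7 bp.

50, 30, 22, 7 bp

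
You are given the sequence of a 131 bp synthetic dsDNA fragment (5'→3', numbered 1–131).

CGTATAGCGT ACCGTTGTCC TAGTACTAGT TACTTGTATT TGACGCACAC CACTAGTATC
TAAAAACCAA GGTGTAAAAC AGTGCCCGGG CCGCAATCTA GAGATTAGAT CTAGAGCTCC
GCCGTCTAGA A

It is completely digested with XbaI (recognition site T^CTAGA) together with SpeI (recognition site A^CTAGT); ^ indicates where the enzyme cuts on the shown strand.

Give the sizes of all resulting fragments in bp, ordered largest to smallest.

XbaI sites (TCTAGA) start at positions 97, 110, 125.
XbaI cuts after the first base of each site, so after positions 97, 110, 125.
SpeI sites (ACTAGT) start at positions 25, 52.
SpeI cuts after the first base of each site, so after positions 25, 52.
Combined cut positions: 25, 52, 97, 110, 125.
Linear molecule, 5 cuts → 6 fragments:
  1–25 → 25 bp
  26–52 → 27 bp
  53–97 → 45 bp
  98–110 → 13 bp
  111–125 → 15 bp
  126–131 → 6 bp
Sorted largest to smallest: 45, 27, 25, 15, 13, 6 bp.

45, 27, 25, 15, 13, 6 bp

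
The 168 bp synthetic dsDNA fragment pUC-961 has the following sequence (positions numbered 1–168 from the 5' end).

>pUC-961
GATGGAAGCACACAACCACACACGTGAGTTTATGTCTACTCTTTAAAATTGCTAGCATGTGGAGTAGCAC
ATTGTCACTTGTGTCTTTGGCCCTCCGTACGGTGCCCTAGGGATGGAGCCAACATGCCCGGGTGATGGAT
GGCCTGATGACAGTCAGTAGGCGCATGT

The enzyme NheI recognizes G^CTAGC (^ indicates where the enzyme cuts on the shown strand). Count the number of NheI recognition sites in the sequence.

GCTAGC occurs starting at position 51.
NheI cuts at 1 site.

1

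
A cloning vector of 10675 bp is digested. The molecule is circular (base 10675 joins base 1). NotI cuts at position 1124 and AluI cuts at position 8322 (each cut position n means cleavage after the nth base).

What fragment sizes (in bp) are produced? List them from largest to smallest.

Combined cut positions (sorted): 1124, 8322.
Circular molecule, 2 cuts → 2 fragments:
  8322 − 1124 = 7198 bp
  wrap: 10675 − 8322 + 1124 = 3477 bp
Sorted largest to smallest: 7198, 3477 bp.

7198, 3477 bp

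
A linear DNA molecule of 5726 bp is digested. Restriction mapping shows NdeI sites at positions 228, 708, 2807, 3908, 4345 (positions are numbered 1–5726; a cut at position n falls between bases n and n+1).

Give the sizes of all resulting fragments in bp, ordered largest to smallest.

2099, 1381, 1101, 480, 437, 228 bp

Linear molecule, 5 cuts → 6 fragments:
  228 − 0 = 228 bp
  708 − 228 = 480 bp
  2807 − 708 = 2099 bp
  3908 − 2807 = 1101 bp
  4345 − 3908 = 437 bp
  5726 − 4345 = 1381 bp
Sorted largest to smallest: 2099, 1381, 1101, 480, 437, 228 bp.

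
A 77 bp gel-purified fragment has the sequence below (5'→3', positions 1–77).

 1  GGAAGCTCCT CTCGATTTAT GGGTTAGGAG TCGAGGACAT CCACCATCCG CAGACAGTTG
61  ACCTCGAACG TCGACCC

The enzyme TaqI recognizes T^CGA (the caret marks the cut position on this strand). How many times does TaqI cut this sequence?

4

TCGA occurs starting at positions 12, 31, 64, 71.
TaqI cuts at 4 sites.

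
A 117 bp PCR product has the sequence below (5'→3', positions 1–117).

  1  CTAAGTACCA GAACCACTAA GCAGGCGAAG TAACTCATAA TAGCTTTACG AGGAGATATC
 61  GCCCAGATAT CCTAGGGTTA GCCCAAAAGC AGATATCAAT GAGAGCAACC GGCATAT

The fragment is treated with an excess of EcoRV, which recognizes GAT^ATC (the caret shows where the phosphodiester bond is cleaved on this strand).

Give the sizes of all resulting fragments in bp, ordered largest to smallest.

57, 26, 23, 11 bp

EcoRV sites (GATATC) start at positions 55, 66, 92.
EcoRV cuts after base 3 of each site, so after positions 57, 68, 94.
Linear molecule, 3 cuts → 4 fragments:
  1–57 → 57 bp
  58–68 → 11 bp
  69–94 → 26 bp
  95–117 → 23 bp
Sorted largest to smallest: 57, 26, 23, 11 bp.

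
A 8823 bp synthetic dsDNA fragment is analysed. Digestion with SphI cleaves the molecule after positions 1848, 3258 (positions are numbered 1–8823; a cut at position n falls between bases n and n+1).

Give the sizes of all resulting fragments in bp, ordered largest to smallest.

Linear molecule, 2 cuts → 3 fragments:
  1848 − 0 = 1848 bp
  3258 − 1848 = 1410 bp
  8823 − 3258 = 5565 bp
Sorted largest to smallest: 5565, 1848, 1410 bp.

5565, 1848, 1410 bp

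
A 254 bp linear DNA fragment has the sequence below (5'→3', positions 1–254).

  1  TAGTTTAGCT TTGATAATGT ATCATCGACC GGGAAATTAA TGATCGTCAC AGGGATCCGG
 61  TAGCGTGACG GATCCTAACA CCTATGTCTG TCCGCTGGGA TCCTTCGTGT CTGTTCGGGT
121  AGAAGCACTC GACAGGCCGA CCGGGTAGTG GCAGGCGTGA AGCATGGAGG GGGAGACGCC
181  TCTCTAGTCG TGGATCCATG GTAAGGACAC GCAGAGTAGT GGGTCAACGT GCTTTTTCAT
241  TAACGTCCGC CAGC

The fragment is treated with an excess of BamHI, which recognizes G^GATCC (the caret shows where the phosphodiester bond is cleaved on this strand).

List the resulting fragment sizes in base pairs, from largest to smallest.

BamHI sites (GGATCC) start at positions 53, 70, 98, 192.
BamHI cuts after the first base of each site, so after positions 53, 70, 98, 192.
Linear molecule, 4 cuts → 5 fragments:
  1–53 → 53 bp
  54–70 → 17 bp
  71–98 → 28 bp
  99–192 → 94 bp
  193–254 → 62 bp
Sorted largest to smallest: 94, 62, 53, 28, 17 bp.

94, 62, 53, 28, 17 bp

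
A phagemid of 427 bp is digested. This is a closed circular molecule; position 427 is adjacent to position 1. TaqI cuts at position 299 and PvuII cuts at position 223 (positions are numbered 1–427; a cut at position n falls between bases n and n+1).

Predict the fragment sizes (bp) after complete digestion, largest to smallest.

Combined cut positions (sorted): 223, 299.
Circular molecule, 2 cuts → 2 fragments:
  299 − 223 = 76 bp
  wrap: 427 − 299 + 223 = 351 bp
Sorted largest to smallest: 351, 76 bp.

351, 76 bp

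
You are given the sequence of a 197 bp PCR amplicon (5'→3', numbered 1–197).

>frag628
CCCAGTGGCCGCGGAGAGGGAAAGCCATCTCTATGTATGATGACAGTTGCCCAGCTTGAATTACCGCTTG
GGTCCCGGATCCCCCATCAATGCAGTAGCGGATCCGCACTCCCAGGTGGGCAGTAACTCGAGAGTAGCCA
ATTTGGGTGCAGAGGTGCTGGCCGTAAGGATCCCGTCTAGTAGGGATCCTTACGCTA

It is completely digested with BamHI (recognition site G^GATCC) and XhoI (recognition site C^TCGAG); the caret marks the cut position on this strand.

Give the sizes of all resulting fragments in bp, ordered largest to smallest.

77, 41, 27, 23, 16, 13 bp

BamHI sites (GGATCC) start at positions 77, 100, 168, 184.
BamHI cuts after the first base of each site, so after positions 77, 100, 168, 184.
The XhoI site (CTCGAG) starts at position 127.
XhoI cuts after the first base of each site, so after position 127.
Combined cut positions: 77, 100, 127, 168, 184.
Linear molecule, 5 cuts → 6 fragments:
  1–77 → 77 bp
  78–100 → 23 bp
  101–127 → 27 bp
  128–168 → 41 bp
  169–184 → 16 bp
  185–197 → 13 bp
Sorted largest to smallest: 77, 41, 27, 23, 16, 13 bp.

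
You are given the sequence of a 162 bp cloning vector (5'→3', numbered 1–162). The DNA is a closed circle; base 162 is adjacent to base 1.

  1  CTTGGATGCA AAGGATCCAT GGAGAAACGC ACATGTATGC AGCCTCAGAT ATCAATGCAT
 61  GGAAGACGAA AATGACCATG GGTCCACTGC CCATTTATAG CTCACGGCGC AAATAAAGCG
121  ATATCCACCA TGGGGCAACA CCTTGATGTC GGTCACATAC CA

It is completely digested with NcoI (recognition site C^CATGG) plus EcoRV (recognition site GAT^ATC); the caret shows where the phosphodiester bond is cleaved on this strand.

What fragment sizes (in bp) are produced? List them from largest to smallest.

NcoI sites (CCATGG) start at positions 17, 76, 128.
NcoI cuts after the first base of each site, so after positions 17, 76, 128.
EcoRV sites (GATATC) start at positions 48, 120.
EcoRV cuts after base 3 of each site, so after positions 50, 122.
Combined cut positions: 17, 50, 76, 122, 128.
Circular molecule, 5 cuts → 5 fragments:
  18–50 → 33 bp
  51–76 → 26 bp
  77–122 → 46 bp
  123–128 → 6 bp
  129–162 then 1–17 → 34 + 17 = 51 bp
Sorted largest to smallest: 51, 46, 33, 26, 6 bp.

51, 46, 33, 26, 6 bp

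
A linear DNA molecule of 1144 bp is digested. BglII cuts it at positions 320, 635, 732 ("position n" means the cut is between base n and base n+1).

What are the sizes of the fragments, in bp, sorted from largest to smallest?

412, 320, 315, 97 bp

Linear molecule, 3 cuts → 4 fragments:
  320 − 0 = 320 bp
  635 − 320 = 315 bp
  732 − 635 = 97 bp
  1144 − 732 = 412 bp
Sorted largest to smallest: 412, 320, 315, 97 bp.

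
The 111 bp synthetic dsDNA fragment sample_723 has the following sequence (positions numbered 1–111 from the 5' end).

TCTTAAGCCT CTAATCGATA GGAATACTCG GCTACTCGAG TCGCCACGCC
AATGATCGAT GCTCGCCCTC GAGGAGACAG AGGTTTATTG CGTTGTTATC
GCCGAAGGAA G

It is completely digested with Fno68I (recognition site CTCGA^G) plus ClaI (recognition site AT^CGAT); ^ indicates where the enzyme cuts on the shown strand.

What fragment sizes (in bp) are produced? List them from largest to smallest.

Fno68I sites (CTCGAG) start at positions 35, 68.
Fno68I cuts after base 5 of each site (before the last base), so after positions 39, 72.
ClaI sites (ATCGAT) start at positions 14, 55.
ClaI cuts after base 2 of each site, so after positions 15, 56.
Combined cut positions: 15, 39, 56, 72.
Linear molecule, 4 cuts → 5 fragments:
  1–15 → 15 bp
  16–39 → 24 bp
  40–56 → 17 bp
  57–72 → 16 bp
  73–111 → 39 bp
Sorted largest to smallest: 39, 24, 17, 16, 15 bp.

39, 24, 17, 16, 15 bp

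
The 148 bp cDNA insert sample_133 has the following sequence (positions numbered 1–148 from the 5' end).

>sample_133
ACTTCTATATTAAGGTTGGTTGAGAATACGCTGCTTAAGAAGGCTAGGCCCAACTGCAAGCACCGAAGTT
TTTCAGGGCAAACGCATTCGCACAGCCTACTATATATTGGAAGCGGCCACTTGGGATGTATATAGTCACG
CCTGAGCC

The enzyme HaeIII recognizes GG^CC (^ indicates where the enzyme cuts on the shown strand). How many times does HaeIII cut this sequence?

GGCC occurs starting at positions 47, 115.
HaeIII cuts at 2 sites.

2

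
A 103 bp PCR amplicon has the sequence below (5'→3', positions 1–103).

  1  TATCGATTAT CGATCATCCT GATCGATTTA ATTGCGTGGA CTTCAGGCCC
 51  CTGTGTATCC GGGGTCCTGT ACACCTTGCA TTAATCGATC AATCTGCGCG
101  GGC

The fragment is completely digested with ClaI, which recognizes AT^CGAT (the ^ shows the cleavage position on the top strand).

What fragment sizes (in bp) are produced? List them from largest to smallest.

ClaI sites (ATCGAT) start at positions 2, 9, 22, 84.
ClaI cuts after base 2 of each site, so after positions 3, 10, 23, 85.
Linear molecule, 4 cuts → 5 fragments:
  1–3 → 3 bp
  4–10 → 7 bp
  11–23 → 13 bp
  24–85 → 62 bp
  86–103 → 18 bp
Sorted largest to smallest: 62, 18, 13, 7, 3 bp.

62, 18, 13, 7, 3 bp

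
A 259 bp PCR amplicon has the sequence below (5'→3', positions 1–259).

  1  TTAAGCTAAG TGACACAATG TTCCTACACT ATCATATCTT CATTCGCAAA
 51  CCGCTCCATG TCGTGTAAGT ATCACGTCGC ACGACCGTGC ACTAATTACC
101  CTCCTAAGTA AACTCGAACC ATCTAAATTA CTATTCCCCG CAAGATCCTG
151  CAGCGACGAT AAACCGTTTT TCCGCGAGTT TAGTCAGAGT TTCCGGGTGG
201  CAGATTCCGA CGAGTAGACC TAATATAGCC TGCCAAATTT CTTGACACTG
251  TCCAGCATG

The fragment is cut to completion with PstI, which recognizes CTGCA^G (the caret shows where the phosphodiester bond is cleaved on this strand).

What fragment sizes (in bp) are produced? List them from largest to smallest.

152, 107 bp

The PstI site (CTGCAG) starts at position 148.
PstI cuts after base 5 of each site (before the last base), so after position 152.
Linear molecule, 1 cut → 2 fragments:
  1–152 → 152 bp
  153–259 → 107 bp
Sorted largest to smallest: 152, 107 bp.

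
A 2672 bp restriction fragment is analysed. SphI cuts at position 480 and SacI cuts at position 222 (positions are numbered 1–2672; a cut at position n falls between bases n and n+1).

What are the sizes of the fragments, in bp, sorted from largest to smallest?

2192, 258, 222 bp

Combined cut positions (sorted): 222, 480.
Linear molecule, 2 cuts → 3 fragments:
  222 − 0 = 222 bp
  480 − 222 = 258 bp
  2672 − 480 = 2192 bp
Sorted largest to smallest: 2192, 258, 222 bp.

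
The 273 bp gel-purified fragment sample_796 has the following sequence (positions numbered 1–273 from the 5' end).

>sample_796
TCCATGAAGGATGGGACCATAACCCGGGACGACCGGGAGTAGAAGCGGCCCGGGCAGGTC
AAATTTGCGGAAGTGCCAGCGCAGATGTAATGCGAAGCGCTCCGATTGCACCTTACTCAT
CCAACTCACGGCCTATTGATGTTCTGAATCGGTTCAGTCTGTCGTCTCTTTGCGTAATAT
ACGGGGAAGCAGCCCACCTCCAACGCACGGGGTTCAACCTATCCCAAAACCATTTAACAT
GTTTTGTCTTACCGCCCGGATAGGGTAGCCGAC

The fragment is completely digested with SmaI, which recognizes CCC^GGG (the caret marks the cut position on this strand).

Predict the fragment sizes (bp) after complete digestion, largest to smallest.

SmaI sites (CCCGGG) start at positions 23, 49.
SmaI cuts after base 3 of each site, so after positions 25, 51.
Linear molecule, 2 cuts → 3 fragments:
  1–25 → 25 bp
  26–51 → 26 bp
  52–273 → 222 bp
Sorted largest to smallest: 222, 26, 25 bp.

222, 26, 25 bp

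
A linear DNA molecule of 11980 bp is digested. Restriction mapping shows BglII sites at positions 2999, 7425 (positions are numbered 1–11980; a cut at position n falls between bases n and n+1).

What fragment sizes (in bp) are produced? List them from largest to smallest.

4555, 4426, 2999 bp

Linear molecule, 2 cuts → 3 fragments:
  2999 − 0 = 2999 bp
  7425 − 2999 = 4426 bp
  11980 − 7425 = 4555 bp
Sorted largest to smallest: 4555, 4426, 2999 bp.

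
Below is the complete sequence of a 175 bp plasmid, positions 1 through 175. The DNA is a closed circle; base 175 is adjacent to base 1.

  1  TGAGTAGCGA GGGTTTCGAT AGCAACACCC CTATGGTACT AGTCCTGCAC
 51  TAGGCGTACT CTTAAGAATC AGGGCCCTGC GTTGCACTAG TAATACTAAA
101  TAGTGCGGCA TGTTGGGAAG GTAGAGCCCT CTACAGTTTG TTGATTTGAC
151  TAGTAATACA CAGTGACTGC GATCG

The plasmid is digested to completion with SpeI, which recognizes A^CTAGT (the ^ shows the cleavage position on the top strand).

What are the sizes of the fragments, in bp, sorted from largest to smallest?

SpeI sites (ACTAGT) start at positions 38, 86, 149.
SpeI cuts after the first base of each site, so after positions 38, 86, 149.
Circular molecule, 3 cuts → 3 fragments:
  39–86 → 48 bp
  87–149 → 63 bp
  150–175 then 1–38 → 26 + 38 = 64 bp
Sorted largest to smallest: 64, 63, 48 bp.

64, 63, 48 bp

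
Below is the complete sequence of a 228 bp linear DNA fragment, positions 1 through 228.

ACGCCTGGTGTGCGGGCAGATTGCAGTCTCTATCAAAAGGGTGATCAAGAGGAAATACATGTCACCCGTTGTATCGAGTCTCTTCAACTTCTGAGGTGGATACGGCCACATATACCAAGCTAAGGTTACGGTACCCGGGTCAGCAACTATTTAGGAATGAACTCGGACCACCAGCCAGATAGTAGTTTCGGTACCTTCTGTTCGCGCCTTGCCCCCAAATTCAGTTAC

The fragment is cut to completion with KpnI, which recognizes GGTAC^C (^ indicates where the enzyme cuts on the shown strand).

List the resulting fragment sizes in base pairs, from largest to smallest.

134, 60, 34 bp

KpnI sites (GGTACC) start at positions 130, 190.
KpnI cuts after base 5 of each site (before the last base), so after positions 134, 194.
Linear molecule, 2 cuts → 3 fragments:
  1–134 → 134 bp
  135–194 → 60 bp
  195–228 → 34 bp
Sorted largest to smallest: 134, 60, 34 bp.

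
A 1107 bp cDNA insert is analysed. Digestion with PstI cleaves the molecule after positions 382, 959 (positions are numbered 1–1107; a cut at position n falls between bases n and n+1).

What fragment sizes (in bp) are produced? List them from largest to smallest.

Linear molecule, 2 cuts → 3 fragments:
  382 − 0 = 382 bp
  959 − 382 = 577 bp
  1107 − 959 = 148 bp
Sorted largest to smallest: 577, 382, 148 bp.

577, 382, 148 bp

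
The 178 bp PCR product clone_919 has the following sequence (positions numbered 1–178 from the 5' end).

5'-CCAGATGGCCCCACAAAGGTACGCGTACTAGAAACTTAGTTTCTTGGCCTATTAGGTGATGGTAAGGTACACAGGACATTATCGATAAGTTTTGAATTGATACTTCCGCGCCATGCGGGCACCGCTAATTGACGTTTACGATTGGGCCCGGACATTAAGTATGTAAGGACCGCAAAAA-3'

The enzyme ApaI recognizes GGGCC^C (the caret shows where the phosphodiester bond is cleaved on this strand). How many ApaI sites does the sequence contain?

1

GGGCCC occurs starting at position 144.
ApaI cuts at 1 site.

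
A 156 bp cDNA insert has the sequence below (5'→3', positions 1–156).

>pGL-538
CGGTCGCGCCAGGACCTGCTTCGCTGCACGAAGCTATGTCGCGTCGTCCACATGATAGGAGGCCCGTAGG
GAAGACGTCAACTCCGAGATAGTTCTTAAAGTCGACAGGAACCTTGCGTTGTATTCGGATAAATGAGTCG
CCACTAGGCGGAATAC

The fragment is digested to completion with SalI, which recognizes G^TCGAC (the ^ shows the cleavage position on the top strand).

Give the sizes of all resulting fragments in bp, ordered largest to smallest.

The SalI site (GTCGAC) starts at position 101.
SalI cuts after the first base of each site, so after position 101.
Linear molecule, 1 cut → 2 fragments:
  1–101 → 101 bp
  102–156 → 55 bp
Sorted largest to smallest: 101, 55 bp.

101, 55 bp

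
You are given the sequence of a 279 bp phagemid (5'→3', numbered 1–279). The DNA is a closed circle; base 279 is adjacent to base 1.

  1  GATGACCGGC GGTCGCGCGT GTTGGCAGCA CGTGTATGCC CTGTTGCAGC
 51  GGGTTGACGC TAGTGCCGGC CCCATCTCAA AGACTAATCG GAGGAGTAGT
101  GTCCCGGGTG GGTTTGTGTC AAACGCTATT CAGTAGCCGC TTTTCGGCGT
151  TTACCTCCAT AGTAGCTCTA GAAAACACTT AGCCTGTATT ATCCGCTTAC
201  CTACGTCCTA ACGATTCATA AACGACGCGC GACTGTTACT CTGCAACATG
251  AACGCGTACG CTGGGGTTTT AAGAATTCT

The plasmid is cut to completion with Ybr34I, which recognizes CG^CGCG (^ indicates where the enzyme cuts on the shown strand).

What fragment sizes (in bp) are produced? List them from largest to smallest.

Ybr34I sites (CGCGCG) start at positions 14, 226.
Ybr34I cuts after base 2 of each site, so after positions 15, 227.
Circular molecule, 2 cuts → 2 fragments:
  16–227 → 212 bp
  228–279 then 1–15 → 52 + 15 = 67 bp
Sorted largest to smallest: 212, 67 bp.

212, 67 bp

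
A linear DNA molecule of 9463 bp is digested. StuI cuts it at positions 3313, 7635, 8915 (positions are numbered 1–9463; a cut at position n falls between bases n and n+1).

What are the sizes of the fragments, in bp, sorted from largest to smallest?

4322, 3313, 1280, 548 bp

Linear molecule, 3 cuts → 4 fragments:
  3313 − 0 = 3313 bp
  7635 − 3313 = 4322 bp
  8915 − 7635 = 1280 bp
  9463 − 8915 = 548 bp
Sorted largest to smallest: 4322, 3313, 1280, 548 bp.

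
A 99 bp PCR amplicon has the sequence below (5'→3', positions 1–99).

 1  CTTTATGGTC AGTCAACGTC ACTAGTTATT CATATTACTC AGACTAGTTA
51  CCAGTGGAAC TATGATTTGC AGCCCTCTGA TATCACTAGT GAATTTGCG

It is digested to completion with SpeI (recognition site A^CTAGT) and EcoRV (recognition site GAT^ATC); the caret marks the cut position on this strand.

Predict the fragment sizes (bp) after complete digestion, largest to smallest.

SpeI sites (ACTAGT) start at positions 21, 43, 85.
SpeI cuts after the first base of each site, so after positions 21, 43, 85.
The EcoRV site (GATATC) starts at position 79.
EcoRV cuts after base 3 of each site, so after position 81.
Combined cut positions: 21, 43, 81, 85.
Linear molecule, 4 cuts → 5 fragments:
  1–21 → 21 bp
  22–43 → 22 bp
  44–81 → 38 bp
  82–85 → 4 bp
  86–99 → 14 bp
Sorted largest to smallest: 38, 22, 21, 14, 4 bp.

38, 22, 21, 14, 4 bp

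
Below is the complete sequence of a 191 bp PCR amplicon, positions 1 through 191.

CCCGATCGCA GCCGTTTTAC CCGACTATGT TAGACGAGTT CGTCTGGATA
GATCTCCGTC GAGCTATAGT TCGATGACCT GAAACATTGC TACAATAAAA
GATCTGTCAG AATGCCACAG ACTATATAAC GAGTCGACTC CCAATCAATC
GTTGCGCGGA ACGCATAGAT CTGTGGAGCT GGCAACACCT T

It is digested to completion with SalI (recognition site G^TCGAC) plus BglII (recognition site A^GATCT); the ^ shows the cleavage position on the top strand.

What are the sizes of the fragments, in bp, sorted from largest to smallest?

The SalI site (GTCGAC) starts at position 133.
SalI cuts after the first base of each site, so after position 133.
BglII sites (AGATCT) start at positions 50, 100, 167.
BglII cuts after the first base of each site, so after positions 50, 100, 167.
Combined cut positions: 50, 100, 133, 167.
Linear molecule, 4 cuts → 5 fragments:
  1–50 → 50 bp
  51–100 → 50 bp
  101–133 → 33 bp
  134–167 → 34 bp
  168–191 → 24 bp
Sorted largest to smallest: 50, 50, 34, 33, 24 bp.

50, 50, 34, 33, 24 bp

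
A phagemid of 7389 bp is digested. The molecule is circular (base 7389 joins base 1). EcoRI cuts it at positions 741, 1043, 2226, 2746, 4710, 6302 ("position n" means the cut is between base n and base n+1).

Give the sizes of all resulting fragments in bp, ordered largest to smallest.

1964, 1828, 1592, 1183, 520, 302 bp

Circular molecule, 6 cuts → 6 fragments:
  1043 − 741 = 302 bp
  2226 − 1043 = 1183 bp
  2746 − 2226 = 520 bp
  4710 − 2746 = 1964 bp
  6302 − 4710 = 1592 bp
  wrap: 7389 − 6302 + 741 = 1828 bp
Sorted largest to smallest: 1964, 1828, 1592, 1183, 520, 302 bp.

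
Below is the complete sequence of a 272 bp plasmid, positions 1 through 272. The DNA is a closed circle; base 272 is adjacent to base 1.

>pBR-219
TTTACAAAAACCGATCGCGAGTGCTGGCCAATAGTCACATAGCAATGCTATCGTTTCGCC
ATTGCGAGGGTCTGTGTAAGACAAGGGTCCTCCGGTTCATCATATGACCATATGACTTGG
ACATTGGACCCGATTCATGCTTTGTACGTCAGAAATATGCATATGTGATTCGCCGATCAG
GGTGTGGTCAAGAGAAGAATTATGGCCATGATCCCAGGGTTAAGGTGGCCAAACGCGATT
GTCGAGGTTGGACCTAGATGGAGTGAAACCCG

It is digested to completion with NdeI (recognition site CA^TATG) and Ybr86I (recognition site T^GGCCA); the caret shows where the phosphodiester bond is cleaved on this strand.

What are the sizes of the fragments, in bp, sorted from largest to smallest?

77, 71, 51, 42, 23, 8 bp

NdeI sites (CATATG) start at positions 101, 109, 160.
NdeI cuts after base 2 of each site, so after positions 102, 110, 161.
Ybr86I sites (TGGCCA) start at positions 25, 203, 226.
Ybr86I cuts after the first base of each site, so after positions 25, 203, 226.
Combined cut positions: 25, 102, 110, 161, 203, 226.
Circular molecule, 6 cuts → 6 fragments:
  26–102 → 77 bp
  103–110 → 8 bp
  111–161 → 51 bp
  162–203 → 42 bp
  204–226 → 23 bp
  227–272 then 1–25 → 46 + 25 = 71 bp
Sorted largest to smallest: 77, 71, 51, 42, 23, 8 bp.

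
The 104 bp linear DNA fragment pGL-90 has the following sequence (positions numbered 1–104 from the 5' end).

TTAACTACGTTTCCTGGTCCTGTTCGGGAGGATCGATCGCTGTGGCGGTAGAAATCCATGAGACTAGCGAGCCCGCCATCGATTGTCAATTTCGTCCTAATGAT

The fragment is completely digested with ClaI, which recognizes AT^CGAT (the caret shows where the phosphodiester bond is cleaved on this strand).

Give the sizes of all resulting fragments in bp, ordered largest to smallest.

ClaI sites (ATCGAT) start at positions 32, 78.
ClaI cuts after base 2 of each site, so after positions 33, 79.
Linear molecule, 2 cuts → 3 fragments:
  1–33 → 33 bp
  34–79 → 46 bp
  80–104 → 25 bp
Sorted largest to smallest: 46, 33, 25 bp.

46, 33, 25 bp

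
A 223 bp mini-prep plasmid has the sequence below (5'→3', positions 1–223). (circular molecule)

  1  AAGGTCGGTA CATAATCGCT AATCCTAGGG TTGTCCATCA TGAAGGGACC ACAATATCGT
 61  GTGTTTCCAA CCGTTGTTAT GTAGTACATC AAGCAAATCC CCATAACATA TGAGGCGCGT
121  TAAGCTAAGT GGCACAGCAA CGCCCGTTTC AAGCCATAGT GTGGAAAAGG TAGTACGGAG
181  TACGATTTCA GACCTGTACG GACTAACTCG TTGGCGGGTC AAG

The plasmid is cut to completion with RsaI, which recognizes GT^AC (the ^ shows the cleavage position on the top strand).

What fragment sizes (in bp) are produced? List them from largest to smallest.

89, 76, 35, 16, 7 bp

RsaI sites (GTAC) start at positions 8, 84, 173, 180, 196.
RsaI cuts after base 2 of each site, so after positions 9, 85, 174, 181, 197.
Circular molecule, 5 cuts → 5 fragments:
  10–85 → 76 bp
  86–174 → 89 bp
  175–181 → 7 bp
  182–197 → 16 bp
  198–223 then 1–9 → 26 + 9 = 35 bp
Sorted largest to smallest: 89, 76, 35, 16, 7 bp.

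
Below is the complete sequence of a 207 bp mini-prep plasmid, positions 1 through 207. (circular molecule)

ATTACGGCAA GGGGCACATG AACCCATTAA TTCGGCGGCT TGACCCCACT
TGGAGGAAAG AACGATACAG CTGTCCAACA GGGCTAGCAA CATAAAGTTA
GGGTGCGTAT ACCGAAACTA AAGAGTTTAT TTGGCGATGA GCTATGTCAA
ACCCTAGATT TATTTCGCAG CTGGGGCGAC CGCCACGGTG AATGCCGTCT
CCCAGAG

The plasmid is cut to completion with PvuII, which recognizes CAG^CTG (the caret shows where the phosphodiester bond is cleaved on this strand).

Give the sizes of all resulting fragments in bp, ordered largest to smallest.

107, 100 bp

PvuII sites (CAGCTG) start at positions 68, 168.
PvuII cuts after base 3 of each site, so after positions 70, 170.
Circular molecule, 2 cuts → 2 fragments:
  71–170 → 100 bp
  171–207 then 1–70 → 37 + 70 = 107 bp
Sorted largest to smallest: 107, 100 bp.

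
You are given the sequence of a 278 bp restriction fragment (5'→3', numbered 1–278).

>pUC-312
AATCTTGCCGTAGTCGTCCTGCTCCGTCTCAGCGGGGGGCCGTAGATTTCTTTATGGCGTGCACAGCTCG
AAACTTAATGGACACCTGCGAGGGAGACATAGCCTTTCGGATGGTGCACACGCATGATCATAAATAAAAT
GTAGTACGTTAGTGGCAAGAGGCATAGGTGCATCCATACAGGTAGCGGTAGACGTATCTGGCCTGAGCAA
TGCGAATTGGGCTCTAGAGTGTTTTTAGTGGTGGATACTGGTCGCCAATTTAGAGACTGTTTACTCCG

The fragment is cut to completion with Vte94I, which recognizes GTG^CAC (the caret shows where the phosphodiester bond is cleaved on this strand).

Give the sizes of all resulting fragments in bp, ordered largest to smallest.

Vte94I sites (GTGCAC) start at positions 59, 114.
Vte94I cuts after base 3 of each site, so after positions 61, 116.
Linear molecule, 2 cuts → 3 fragments:
  1–61 → 61 bp
  62–116 → 55 bp
  117–278 → 162 bp
Sorted largest to smallest: 162, 61, 55 bp.

162, 61, 55 bp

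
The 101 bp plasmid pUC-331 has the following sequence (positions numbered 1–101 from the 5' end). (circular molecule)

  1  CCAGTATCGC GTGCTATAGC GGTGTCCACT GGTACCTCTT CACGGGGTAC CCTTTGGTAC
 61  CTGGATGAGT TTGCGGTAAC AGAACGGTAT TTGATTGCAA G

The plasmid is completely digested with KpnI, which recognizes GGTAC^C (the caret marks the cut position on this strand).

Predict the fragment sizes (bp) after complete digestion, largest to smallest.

KpnI sites (GGTACC) start at positions 31, 46, 56.
KpnI cuts after base 5 of each site (before the last base), so after positions 35, 50, 60.
Circular molecule, 3 cuts → 3 fragments:
  36–50 → 15 bp
  51–60 → 10 bp
  61–101 then 1–35 → 41 + 35 = 76 bp
Sorted largest to smallest: 76, 15, 10 bp.

76, 15, 10 bp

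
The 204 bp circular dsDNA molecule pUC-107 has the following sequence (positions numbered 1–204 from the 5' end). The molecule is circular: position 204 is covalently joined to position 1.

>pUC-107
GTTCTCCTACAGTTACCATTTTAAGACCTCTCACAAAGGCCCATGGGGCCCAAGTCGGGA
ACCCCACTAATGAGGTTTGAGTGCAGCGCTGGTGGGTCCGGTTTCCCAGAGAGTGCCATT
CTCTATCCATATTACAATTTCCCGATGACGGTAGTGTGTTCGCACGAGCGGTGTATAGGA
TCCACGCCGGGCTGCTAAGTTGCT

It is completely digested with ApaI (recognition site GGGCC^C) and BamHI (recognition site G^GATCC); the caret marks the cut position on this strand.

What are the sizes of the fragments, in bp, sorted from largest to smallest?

128, 76 bp

The ApaI site (GGGCCC) starts at position 46.
ApaI cuts after base 5 of each site (before the last base), so after position 50.
The BamHI site (GGATCC) starts at position 178.
BamHI cuts after the first base of each site, so after position 178.
Combined cut positions: 50, 178.
Circular molecule, 2 cuts → 2 fragments:
  51–178 → 128 bp
  179–204 then 1–50 → 26 + 50 = 76 bp
Sorted largest to smallest: 128, 76 bp.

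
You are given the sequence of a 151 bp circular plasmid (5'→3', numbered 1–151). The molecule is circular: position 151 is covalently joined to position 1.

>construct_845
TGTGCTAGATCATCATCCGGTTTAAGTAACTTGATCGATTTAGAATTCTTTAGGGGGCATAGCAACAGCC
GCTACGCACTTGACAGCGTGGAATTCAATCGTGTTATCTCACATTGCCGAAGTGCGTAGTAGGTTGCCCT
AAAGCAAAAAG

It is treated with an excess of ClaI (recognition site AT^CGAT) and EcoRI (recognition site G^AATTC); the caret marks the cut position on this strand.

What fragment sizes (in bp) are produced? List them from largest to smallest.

95, 48, 8 bp

The ClaI site (ATCGAT) starts at position 34.
ClaI cuts after base 2 of each site, so after position 35.
EcoRI sites (GAATTC) start at positions 43, 91.
EcoRI cuts after the first base of each site, so after positions 43, 91.
Combined cut positions: 35, 43, 91.
Circular molecule, 3 cuts → 3 fragments:
  36–43 → 8 bp
  44–91 → 48 bp
  92–151 then 1–35 → 60 + 35 = 95 bp
Sorted largest to smallest: 95, 48, 8 bp.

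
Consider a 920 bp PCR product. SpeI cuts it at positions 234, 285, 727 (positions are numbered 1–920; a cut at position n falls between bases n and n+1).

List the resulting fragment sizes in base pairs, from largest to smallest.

Linear molecule, 3 cuts → 4 fragments:
  234 − 0 = 234 bp
  285 − 234 = 51 bp
  727 − 285 = 442 bp
  920 − 727 = 193 bp
Sorted largest to smallest: 442, 234, 193, 51 bp.

442, 234, 193, 51 bp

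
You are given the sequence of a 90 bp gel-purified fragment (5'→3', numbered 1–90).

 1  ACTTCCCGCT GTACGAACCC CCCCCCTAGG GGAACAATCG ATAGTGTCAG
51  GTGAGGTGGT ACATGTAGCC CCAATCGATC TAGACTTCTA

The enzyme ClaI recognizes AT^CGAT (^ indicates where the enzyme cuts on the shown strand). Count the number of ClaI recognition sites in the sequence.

ATCGAT occurs starting at positions 37, 74.
ClaI cuts at 2 sites.

2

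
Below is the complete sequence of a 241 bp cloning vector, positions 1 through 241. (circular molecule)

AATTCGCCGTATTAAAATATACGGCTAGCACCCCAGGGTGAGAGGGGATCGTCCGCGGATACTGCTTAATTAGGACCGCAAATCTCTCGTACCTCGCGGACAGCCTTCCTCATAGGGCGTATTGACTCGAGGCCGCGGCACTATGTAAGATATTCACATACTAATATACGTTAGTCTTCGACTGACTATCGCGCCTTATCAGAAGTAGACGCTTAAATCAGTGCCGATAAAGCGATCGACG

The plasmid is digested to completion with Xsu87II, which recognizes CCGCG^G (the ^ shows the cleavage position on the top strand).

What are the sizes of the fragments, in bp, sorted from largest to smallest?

Xsu87II sites (CCGCGG) start at positions 53, 133.
Xsu87II cuts after base 5 of each site (before the last base), so after positions 57, 137.
Circular molecule, 2 cuts → 2 fragments:
  58–137 → 80 bp
  138–241 then 1–57 → 104 + 57 = 161 bp
Sorted largest to smallest: 161, 80 bp.

161, 80 bp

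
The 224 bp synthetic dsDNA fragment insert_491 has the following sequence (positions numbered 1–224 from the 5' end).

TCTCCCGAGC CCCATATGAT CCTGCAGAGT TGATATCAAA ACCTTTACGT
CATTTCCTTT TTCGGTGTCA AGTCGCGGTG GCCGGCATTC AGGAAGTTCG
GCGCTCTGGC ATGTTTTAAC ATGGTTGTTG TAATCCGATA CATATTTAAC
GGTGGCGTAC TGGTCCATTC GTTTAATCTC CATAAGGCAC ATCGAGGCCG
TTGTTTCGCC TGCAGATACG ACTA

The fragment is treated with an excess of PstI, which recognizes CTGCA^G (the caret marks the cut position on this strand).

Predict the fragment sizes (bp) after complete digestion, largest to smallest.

188, 26, 10 bp

PstI sites (CTGCAG) start at positions 22, 210.
PstI cuts after base 5 of each site (before the last base), so after positions 26, 214.
Linear molecule, 2 cuts → 3 fragments:
  1–26 → 26 bp
  27–214 → 188 bp
  215–224 → 10 bp
Sorted largest to smallest: 188, 26, 10 bp.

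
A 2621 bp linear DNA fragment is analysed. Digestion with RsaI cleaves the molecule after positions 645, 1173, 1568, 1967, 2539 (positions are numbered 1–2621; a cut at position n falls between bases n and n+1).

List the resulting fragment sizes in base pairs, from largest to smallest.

645, 572, 528, 399, 395, 82 bp

Linear molecule, 5 cuts → 6 fragments:
  645 − 0 = 645 bp
  1173 − 645 = 528 bp
  1568 − 1173 = 395 bp
  1967 − 1568 = 399 bp
  2539 − 1967 = 572 bp
  2621 − 2539 = 82 bp
Sorted largest to smallest: 645, 572, 528, 399, 395, 82 bp.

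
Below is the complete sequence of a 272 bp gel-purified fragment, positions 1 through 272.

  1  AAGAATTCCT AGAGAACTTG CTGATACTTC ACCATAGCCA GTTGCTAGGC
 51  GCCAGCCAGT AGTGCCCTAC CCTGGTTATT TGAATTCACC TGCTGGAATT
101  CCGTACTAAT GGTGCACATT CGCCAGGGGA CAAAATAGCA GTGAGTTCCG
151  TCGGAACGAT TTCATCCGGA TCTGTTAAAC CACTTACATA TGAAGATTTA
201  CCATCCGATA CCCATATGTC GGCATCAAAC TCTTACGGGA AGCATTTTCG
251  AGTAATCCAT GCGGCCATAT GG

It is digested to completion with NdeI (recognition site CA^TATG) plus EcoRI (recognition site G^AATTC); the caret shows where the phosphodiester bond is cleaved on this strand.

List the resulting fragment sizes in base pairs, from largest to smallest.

NdeI sites (CATATG) start at positions 187, 213, 266.
NdeI cuts after base 2 of each site, so after positions 188, 214, 267.
EcoRI sites (GAATTC) start at positions 3, 82, 96.
EcoRI cuts after the first base of each site, so after positions 3, 82, 96.
Combined cut positions: 3, 82, 96, 188, 214, 267.
Linear molecule, 6 cuts → 7 fragments:
  1–3 → 3 bp
  4–82 → 79 bp
  83–96 → 14 bp
  97–188 → 92 bp
  189–214 → 26 bp
  215–267 → 53 bp
  268–272 → 5 bp
Sorted largest to smallest: 92, 79, 53, 26, 14, 5, 3 bp.

92, 79, 53, 26, 14, 5, 3 bp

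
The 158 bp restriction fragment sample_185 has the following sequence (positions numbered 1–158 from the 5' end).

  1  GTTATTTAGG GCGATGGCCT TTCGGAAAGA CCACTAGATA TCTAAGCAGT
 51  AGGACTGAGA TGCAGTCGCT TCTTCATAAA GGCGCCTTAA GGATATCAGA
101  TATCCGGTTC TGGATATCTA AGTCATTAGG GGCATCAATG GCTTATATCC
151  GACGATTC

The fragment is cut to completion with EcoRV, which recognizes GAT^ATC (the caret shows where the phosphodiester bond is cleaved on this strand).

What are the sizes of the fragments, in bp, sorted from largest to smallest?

EcoRV sites (GATATC) start at positions 37, 92, 99, 113.
EcoRV cuts after base 3 of each site, so after positions 39, 94, 101, 115.
Linear molecule, 4 cuts → 5 fragments:
  1–39 → 39 bp
  40–94 → 55 bp
  95–101 → 7 bp
  102–115 → 14 bp
  116–158 → 43 bp
Sorted largest to smallest: 55, 43, 39, 14, 7 bp.

55, 43, 39, 14, 7 bp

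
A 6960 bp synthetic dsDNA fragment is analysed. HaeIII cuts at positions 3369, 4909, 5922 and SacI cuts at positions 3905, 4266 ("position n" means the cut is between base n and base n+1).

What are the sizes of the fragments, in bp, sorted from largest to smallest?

Combined cut positions (sorted): 3369, 3905, 4266, 4909, 5922.
Linear molecule, 5 cuts → 6 fragments:
  3369 − 0 = 3369 bp
  3905 − 3369 = 536 bp
  4266 − 3905 = 361 bp
  4909 − 4266 = 643 bp
  5922 − 4909 = 1013 bp
  6960 − 5922 = 1038 bp
Sorted largest to smallest: 3369, 1038, 1013, 643, 536, 361 bp.

3369, 1038, 1013, 643, 536, 361 bp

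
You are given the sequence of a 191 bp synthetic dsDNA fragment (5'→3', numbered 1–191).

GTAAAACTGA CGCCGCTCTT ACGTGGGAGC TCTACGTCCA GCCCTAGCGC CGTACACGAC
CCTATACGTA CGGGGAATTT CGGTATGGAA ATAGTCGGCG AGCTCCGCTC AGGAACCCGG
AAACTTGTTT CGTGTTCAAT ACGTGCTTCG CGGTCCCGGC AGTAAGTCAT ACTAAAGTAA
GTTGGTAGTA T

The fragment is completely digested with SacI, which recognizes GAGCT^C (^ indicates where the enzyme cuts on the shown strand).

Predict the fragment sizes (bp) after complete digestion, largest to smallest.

87, 73, 31 bp

SacI sites (GAGCTC) start at positions 27, 100.
SacI cuts after base 5 of each site (before the last base), so after positions 31, 104.
Linear molecule, 2 cuts → 3 fragments:
  1–31 → 31 bp
  32–104 → 73 bp
  105–191 → 87 bp
Sorted largest to smallest: 87, 73, 31 bp.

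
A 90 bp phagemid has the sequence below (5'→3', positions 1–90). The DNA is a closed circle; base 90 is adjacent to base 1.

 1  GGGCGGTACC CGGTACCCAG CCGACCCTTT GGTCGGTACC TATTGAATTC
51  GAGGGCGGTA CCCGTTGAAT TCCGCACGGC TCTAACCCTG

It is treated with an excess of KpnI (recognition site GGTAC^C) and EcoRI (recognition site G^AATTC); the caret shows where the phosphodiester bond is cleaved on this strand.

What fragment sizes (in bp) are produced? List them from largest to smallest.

32, 23, 16, 7, 6, 6 bp

KpnI sites (GGTACC) start at positions 5, 12, 35, 57.
KpnI cuts after base 5 of each site (before the last base), so after positions 9, 16, 39, 61.
EcoRI sites (GAATTC) start at positions 45, 67.
EcoRI cuts after the first base of each site, so after positions 45, 67.
Combined cut positions: 9, 16, 39, 45, 61, 67.
Circular molecule, 6 cuts → 6 fragments:
  10–16 → 7 bp
  17–39 → 23 bp
  40–45 → 6 bp
  46–61 → 16 bp
  62–67 → 6 bp
  68–90 then 1–9 → 23 + 9 = 32 bp
Sorted largest to smallest: 32, 23, 16, 7, 6, 6 bp.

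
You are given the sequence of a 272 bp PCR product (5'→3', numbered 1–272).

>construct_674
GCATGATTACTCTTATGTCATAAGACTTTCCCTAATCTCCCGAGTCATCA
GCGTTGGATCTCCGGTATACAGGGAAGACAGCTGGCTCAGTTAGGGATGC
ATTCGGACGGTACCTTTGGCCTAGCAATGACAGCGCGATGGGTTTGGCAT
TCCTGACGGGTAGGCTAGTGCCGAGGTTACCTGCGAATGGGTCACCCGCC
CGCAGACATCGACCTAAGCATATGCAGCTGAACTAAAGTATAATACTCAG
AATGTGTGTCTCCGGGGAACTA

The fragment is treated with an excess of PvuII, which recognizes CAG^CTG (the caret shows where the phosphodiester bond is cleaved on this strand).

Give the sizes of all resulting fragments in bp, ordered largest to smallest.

146, 81, 45 bp

PvuII sites (CAGCTG) start at positions 79, 225.
PvuII cuts after base 3 of each site, so after positions 81, 227.
Linear molecule, 2 cuts → 3 fragments:
  1–81 → 81 bp
  82–227 → 146 bp
  228–272 → 45 bp
Sorted largest to smallest: 146, 81, 45 bp.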